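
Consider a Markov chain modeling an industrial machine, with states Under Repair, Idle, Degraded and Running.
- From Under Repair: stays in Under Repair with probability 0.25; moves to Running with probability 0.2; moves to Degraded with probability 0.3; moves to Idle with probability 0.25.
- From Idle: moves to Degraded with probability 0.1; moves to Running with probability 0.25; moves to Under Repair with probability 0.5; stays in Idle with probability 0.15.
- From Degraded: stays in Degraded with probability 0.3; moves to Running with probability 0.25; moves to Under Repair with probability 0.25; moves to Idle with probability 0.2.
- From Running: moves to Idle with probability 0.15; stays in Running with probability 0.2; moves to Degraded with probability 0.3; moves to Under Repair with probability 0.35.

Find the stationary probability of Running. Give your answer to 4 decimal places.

Let the stationary distribution be π with π = πP and π_1 + π_2 + π_3 + π_4 = 1.
π_1 = 0.25·π_1 + 0.5·π_2 + 0.25·π_3 + 0.35·π_4
π_2 = 0.25·π_1 + 0.15·π_2 + 0.2·π_3 + 0.15·π_4
π_3 = 0.3·π_1 + 0.1·π_2 + 0.3·π_3 + 0.3·π_4
Solving with the normalization constraint gives π = (0.3211, 0.1952, 0.2610, 0.2228).
So the stationary probability of Running is 0.2228.

0.2228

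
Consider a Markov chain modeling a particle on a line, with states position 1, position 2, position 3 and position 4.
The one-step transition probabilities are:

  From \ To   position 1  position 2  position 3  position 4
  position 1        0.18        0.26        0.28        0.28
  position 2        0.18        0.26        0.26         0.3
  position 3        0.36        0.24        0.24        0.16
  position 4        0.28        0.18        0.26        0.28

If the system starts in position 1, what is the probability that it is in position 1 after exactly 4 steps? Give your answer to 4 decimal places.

Propagate the distribution vector 4 steps from position 1.
After 0 steps: (1.0000, 0.0000, 0.0000, 0.0000)
After 1 step: (0.1800, 0.2600, 0.2800, 0.2800)
After 2 steps: (0.2584, 0.2320, 0.2580, 0.2516)
After 3 steps: (0.2516, 0.2347, 0.2600, 0.2537)
After 4 steps: (0.2522, 0.2345, 0.2598, 0.2535)
P(in position 1 after 4 steps) = 0.2522

0.2522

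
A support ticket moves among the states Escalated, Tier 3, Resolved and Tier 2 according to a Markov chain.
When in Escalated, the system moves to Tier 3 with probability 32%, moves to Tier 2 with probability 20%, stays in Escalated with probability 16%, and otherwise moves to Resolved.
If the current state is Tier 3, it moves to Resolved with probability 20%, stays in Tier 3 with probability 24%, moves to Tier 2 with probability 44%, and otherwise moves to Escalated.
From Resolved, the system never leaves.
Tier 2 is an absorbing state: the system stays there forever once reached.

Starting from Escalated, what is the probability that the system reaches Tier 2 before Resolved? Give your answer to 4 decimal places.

0.4880

Let h(s) be the probability of absorption at Tier 2 starting from transient state s. Then h(Tier 2) = 1 and h(Resolved) = 0. By first-step analysis:
h(Escalated) = 0.16·h(Escalated) + 0.32·h(Tier 3) + 0.32·0 + 0.2·1
h(Tier 3) = 0.12·h(Escalated) + 0.24·h(Tier 3) + 0.2·0 + 0.44·1
Solving: h(Escalated) = 0.4880, h(Tier 3) = 0.6560.
Starting from Escalated, the probability is 0.4880.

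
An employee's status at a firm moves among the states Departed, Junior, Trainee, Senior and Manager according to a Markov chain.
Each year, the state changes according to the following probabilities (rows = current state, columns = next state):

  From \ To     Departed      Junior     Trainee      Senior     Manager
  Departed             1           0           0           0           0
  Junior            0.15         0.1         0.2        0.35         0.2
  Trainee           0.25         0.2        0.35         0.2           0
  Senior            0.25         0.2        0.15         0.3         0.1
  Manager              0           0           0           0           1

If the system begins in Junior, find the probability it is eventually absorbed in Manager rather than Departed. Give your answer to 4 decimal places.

Let h(s) be the probability of absorption at Manager starting from transient state s. Then h(Manager) = 1 and h(Departed) = 0. By first-step analysis:
h(Junior) = 0.15·0 + 0.1·h(Junior) + 0.2·h(Trainee) + 0.35·h(Senior) + 0.2·1
h(Trainee) = 0.25·0 + 0.2·h(Junior) + 0.35·h(Trainee) + 0.2·h(Senior)
h(Senior) = 0.25·0 + 0.2·h(Junior) + 0.15·h(Trainee) + 0.3·h(Senior) + 0.1·1
Solving: h(Junior) = 0.3847, h(Trainee) = 0.2100, h(Senior) = 0.2978.
Starting from Junior, the probability is 0.3847.

0.3847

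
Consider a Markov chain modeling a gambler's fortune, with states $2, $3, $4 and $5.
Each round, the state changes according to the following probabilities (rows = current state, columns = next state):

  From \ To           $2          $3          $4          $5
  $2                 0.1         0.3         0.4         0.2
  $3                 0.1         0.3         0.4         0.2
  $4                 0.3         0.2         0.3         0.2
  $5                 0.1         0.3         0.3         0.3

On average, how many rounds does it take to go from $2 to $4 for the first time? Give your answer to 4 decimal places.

Let t(s) be the expected number of rounds to first reach $4 from state s, with t($4) = 0. Conditioning on the first round:
t($2) = 1 + 0.1·t($2) + 0.3·t($3) + 0.2·t($5)
t($3) = 1 + 0.1·t($2) + 0.3·t($3) + 0.2·t($5)
t($5) = 1 + 0.1·t($2) + 0.3·t($3) + 0.3·t($5)
Solving: t($2) = 2.6471, t($3) = 2.6471, t($5) = 2.9412.
Expected rounds from $2 to $4: 2.6471.

2.6471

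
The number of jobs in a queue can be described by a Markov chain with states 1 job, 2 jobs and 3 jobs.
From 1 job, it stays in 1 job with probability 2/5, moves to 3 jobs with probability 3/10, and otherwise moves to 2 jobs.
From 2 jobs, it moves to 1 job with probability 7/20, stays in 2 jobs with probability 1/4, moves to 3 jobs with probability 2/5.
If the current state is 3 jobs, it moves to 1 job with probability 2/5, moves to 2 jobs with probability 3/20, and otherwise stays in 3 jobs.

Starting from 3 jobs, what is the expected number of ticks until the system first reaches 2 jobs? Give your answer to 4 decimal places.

Let t(s) be the expected number of ticks to first reach 2 jobs from state s, with t(2 jobs) = 0. Conditioning on the first tick:
t(1 job) = 1 + 0.4·t(1 job) + 0.3·t(3 jobs)
t(3 jobs) = 1 + 0.4·t(1 job) + 0.45·t(3 jobs)
Solving: t(1 job) = 4.0476, t(3 jobs) = 4.7619.
Expected ticks from 3 jobs to 2 jobs: 4.7619.

4.7619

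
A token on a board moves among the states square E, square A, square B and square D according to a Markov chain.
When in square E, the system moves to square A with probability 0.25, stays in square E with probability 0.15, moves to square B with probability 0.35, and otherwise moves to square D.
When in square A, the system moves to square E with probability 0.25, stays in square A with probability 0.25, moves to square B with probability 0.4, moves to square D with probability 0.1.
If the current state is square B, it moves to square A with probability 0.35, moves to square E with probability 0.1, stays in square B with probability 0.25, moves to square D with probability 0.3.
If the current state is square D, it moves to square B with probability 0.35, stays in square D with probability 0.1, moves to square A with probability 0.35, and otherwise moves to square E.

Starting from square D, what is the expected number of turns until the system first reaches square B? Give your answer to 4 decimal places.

Let t(s) be the expected number of turns to first reach square B from state s, with t(square B) = 0. Conditioning on the first turn:
t(square E) = 1 + 0.15·t(square E) + 0.25·t(square A) + 0.25·t(square D)
t(square A) = 1 + 0.25·t(square E) + 0.25·t(square A) + 0.1·t(square D)
t(square D) = 1 + 0.2·t(square E) + 0.35·t(square A) + 0.1·t(square D)
Solving: t(square E) = 2.7517, t(square A) = 2.6159, t(square D) = 2.7399.
Expected turns from square D to square B: 2.7399.

2.7399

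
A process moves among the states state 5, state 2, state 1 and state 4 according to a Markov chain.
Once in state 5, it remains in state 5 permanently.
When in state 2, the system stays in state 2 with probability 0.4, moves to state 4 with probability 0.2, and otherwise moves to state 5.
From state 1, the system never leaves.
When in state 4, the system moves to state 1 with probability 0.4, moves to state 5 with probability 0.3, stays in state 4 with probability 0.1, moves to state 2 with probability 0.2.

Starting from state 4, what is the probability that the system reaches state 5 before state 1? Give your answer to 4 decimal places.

0.5200

Let h(s) be the probability of absorption at state 5 starting from transient state s. Then h(state 5) = 1 and h(state 1) = 0. By first-step analysis:
h(state 2) = 0.4·1 + 0.4·h(state 2) + 0.2·h(state 4)
h(state 4) = 0.3·1 + 0.2·h(state 2) + 0.4·0 + 0.1·h(state 4)
Solving: h(state 2) = 0.8400, h(state 4) = 0.5200.
Starting from state 4, the probability is 0.5200.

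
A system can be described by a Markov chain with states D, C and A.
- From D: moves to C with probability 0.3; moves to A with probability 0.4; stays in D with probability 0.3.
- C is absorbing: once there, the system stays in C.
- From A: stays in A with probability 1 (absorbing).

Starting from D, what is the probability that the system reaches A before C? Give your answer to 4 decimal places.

0.5714

Let h(s) be the probability of absorption at A starting from transient state s. Then h(A) = 1 and h(C) = 0. By first-step analysis:
h(D) = 0.3·h(D) + 0.3·0 + 0.4·1
Solving: h(D) = 0.5714.
Starting from D, the probability is 0.5714.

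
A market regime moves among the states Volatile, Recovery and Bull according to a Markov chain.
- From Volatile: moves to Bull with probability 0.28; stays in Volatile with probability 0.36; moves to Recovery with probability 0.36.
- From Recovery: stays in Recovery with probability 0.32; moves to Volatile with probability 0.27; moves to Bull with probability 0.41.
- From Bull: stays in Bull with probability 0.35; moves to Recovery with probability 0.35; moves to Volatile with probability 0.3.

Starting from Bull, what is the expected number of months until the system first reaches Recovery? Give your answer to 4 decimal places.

Let t(s) be the expected number of months to first reach Recovery from state s, with t(Recovery) = 0. Conditioning on the first month:
t(Volatile) = 1 + 0.36·t(Volatile) + 0.28·t(Bull)
t(Bull) = 1 + 0.3·t(Volatile) + 0.35·t(Bull)
Solving: t(Volatile) = 2.8012, t(Bull) = 2.8313.
Expected months from Bull to Recovery: 2.8313.

2.8313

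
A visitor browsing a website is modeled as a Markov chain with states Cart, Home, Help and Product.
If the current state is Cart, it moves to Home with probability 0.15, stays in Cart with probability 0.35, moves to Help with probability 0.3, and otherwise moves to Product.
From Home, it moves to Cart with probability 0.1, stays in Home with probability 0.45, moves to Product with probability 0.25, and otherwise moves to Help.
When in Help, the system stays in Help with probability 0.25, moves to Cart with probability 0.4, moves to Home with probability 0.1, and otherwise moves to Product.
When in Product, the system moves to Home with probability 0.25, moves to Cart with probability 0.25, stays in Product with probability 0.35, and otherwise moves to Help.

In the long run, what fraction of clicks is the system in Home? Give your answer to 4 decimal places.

0.2356

Let the stationary distribution be π with π = πP and π_1 + π_2 + π_3 + π_4 = 1.
π_1 = 0.35·π_1 + 0.1·π_2 + 0.4·π_3 + 0.25·π_4
π_2 = 0.15·π_1 + 0.45·π_2 + 0.1·π_3 + 0.25·π_4
π_3 = 0.3·π_1 + 0.2·π_2 + 0.25·π_3 + 0.15·π_4
Solving with the normalization constraint gives π = (0.2761, 0.2356, 0.2258, 0.2624).
So the stationary probability of Home is 0.2356.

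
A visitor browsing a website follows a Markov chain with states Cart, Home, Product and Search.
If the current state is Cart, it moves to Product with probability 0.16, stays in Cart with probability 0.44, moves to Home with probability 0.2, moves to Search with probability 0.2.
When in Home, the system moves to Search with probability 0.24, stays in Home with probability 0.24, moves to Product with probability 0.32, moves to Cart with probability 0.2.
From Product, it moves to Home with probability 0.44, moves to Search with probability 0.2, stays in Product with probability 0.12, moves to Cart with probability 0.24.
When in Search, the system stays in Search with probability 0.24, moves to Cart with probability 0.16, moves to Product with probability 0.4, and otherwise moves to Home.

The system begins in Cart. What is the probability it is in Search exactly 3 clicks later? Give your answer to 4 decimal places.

0.2185

Propagate the distribution vector 3 clicks from Cart.
After 0 clicks: (1.0000, 0.0000, 0.0000, 0.0000)
After 1 click: (0.4400, 0.2000, 0.1600, 0.2000)
After 2 clicks: (0.3040, 0.2464, 0.2336, 0.2160)
After 3 clicks: (0.2737, 0.2659, 0.2419, 0.2185)
P(in Search after 3 clicks) = 0.2185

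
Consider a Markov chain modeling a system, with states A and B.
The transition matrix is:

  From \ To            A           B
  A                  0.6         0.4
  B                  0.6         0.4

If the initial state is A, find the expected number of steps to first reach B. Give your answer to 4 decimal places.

2.5000

Let t(s) be the expected number of steps to first reach B from state s, with t(B) = 0. Conditioning on the first step:
t(A) = 1 + 0.6·t(A)
Solving: t(A) = 2.5000.
Expected steps from A to B: 2.5000.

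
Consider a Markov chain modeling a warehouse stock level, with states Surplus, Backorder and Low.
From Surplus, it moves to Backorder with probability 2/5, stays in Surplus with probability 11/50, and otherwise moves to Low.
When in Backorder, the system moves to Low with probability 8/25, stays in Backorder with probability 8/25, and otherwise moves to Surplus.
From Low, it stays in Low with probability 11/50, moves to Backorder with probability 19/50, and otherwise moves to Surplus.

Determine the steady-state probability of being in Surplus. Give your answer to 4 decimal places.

0.3266

Let the stationary distribution be π with π = πP and π_1 + π_2 + π_3 = 1.
π_1 = 0.22·π_1 + 0.36·π_2 + 0.4·π_3
π_2 = 0.4·π_1 + 0.32·π_2 + 0.38·π_3
Solving with the normalization constraint gives π = (0.3266, 0.3647, 0.3087).
So the stationary probability of Surplus is 0.3266.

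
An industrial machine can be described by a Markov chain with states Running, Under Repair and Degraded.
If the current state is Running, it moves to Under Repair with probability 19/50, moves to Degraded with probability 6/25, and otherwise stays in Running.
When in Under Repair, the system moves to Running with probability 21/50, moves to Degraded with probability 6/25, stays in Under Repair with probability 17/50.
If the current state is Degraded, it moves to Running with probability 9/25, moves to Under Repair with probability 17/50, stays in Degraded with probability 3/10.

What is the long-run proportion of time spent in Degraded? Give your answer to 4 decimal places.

0.2553

Let the stationary distribution be π with π = πP and π_1 + π_2 + π_3 = 1.
π_1 = 0.38·π_1 + 0.42·π_2 + 0.36·π_3
π_2 = 0.38·π_1 + 0.34·π_2 + 0.34·π_3
Solving with the normalization constraint gives π = (0.3891, 0.3556, 0.2553).
So the stationary probability of Degraded is 0.2553.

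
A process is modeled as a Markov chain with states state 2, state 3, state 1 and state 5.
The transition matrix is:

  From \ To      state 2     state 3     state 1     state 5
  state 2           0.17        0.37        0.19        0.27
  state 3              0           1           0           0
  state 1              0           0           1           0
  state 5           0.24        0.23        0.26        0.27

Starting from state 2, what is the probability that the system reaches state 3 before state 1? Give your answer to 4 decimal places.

0.6139

Let h(s) be the probability of absorption at state 3 starting from transient state s. Then h(state 3) = 1 and h(state 1) = 0. By first-step analysis:
h(state 2) = 0.17·h(state 2) + 0.37·1 + 0.19·0 + 0.27·h(state 5)
h(state 5) = 0.24·h(state 2) + 0.23·1 + 0.26·0 + 0.27·h(state 5)
Solving: h(state 2) = 0.6139, h(state 5) = 0.5169.
Starting from state 2, the probability is 0.6139.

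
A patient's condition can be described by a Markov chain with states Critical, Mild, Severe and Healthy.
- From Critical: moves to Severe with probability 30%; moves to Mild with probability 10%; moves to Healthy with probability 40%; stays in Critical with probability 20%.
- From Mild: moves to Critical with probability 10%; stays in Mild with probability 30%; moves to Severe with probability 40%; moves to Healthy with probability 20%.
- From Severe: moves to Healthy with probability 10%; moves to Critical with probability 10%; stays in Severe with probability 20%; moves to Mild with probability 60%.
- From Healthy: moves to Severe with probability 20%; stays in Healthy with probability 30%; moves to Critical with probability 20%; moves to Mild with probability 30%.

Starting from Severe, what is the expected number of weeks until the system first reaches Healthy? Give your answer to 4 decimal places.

5.7073

Let t(s) be the expected number of weeks to first reach Healthy from state s, with t(Healthy) = 0. Conditioning on the first week:
t(Critical) = 1 + 0.2·t(Critical) + 0.1·t(Mild) + 0.3·t(Severe)
t(Mild) = 1 + 0.1·t(Critical) + 0.3·t(Mild) + 0.4·t(Severe)
t(Severe) = 1 + 0.1·t(Critical) + 0.6·t(Mild) + 0.2·t(Severe)
Solving: t(Critical) = 4.0488, t(Mild) = 5.2683, t(Severe) = 5.7073.
Expected weeks from Severe to Healthy: 5.7073.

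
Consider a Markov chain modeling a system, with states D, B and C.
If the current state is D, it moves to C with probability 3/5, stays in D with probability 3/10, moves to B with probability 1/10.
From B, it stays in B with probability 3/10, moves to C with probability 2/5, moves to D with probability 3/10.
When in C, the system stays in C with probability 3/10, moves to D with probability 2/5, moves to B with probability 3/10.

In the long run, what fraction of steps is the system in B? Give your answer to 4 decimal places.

Let the stationary distribution be π with π = πP and π_1 + π_2 + π_3 = 1.
π_1 = 0.3·π_1 + 0.3·π_2 + 0.4·π_3
π_2 = 0.1·π_1 + 0.3·π_2 + 0.3·π_3
Solving with the normalization constraint gives π = (0.3426, 0.2315, 0.4259).
So the stationary probability of B is 0.2315.

0.2315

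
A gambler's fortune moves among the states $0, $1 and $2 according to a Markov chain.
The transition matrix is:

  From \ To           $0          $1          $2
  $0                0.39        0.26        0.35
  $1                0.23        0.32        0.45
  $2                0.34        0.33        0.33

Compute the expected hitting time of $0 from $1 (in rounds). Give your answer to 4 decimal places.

3.6470

Let t(s) be the expected number of rounds to first reach $0 from state s, with t($0) = 0. Conditioning on the first round:
t($1) = 1 + 0.32·t($1) + 0.45·t($2)
t($2) = 1 + 0.33·t($1) + 0.33·t($2)
Solving: t($1) = 3.6470, t($2) = 3.2888.
Expected rounds from $1 to $0: 3.6470.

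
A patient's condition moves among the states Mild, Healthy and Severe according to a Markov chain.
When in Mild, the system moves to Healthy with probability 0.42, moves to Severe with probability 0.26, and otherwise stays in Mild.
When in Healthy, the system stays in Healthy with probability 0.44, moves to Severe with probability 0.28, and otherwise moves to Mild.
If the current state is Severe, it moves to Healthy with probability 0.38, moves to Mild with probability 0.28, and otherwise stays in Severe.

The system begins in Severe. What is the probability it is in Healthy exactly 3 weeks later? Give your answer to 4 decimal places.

Propagate the distribution vector 3 weeks from Severe.
After 0 weeks: (0.0000, 0.0000, 1.0000)
After 1 week: (0.2800, 0.3800, 0.3400)
After 2 weeks: (0.2912, 0.4140, 0.2948)
After 3 weeks: (0.2916, 0.4165, 0.2919)
P(in Healthy after 3 weeks) = 0.4165

0.4165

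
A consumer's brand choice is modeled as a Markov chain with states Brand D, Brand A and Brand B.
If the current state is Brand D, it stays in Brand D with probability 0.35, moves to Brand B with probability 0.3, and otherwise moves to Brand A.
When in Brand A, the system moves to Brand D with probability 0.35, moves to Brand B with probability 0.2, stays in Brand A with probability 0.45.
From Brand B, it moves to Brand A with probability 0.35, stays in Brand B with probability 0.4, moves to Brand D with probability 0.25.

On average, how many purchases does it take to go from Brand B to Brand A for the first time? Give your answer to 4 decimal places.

Let t(s) be the expected number of purchases to first reach Brand A from state s, with t(Brand A) = 0. Conditioning on the first purchase:
t(Brand D) = 1 + 0.35·t(Brand D) + 0.3·t(Brand B)
t(Brand B) = 1 + 0.25·t(Brand D) + 0.4·t(Brand B)
Solving: t(Brand D) = 2.8571, t(Brand B) = 2.8571.
Expected purchases from Brand B to Brand A: 2.8571.

2.8571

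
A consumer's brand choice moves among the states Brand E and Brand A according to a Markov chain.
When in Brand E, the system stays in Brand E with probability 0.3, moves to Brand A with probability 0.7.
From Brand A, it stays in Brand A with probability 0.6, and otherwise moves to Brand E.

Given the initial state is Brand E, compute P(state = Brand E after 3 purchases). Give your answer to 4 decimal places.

Propagate the distribution vector 3 purchases from Brand E.
After 0 purchases: (1.0000, 0.0000)
After 1 purchase: (0.3000, 0.7000)
After 2 purchases: (0.3700, 0.6300)
After 3 purchases: (0.3630, 0.6370)
P(in Brand E after 3 purchases) = 0.3630

0.3630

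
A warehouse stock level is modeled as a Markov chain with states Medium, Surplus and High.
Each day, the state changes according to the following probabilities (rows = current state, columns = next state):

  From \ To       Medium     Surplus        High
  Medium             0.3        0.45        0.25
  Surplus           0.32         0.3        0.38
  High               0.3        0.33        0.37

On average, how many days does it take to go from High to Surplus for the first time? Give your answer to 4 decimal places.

2.7322

Let t(s) be the expected number of days to first reach Surplus from state s, with t(Surplus) = 0. Conditioning on the first day:
t(Medium) = 1 + 0.3·t(Medium) + 0.25·t(High)
t(High) = 1 + 0.3·t(Medium) + 0.37·t(High)
Solving: t(Medium) = 2.4044, t(High) = 2.7322.
Expected days from High to Surplus: 2.7322.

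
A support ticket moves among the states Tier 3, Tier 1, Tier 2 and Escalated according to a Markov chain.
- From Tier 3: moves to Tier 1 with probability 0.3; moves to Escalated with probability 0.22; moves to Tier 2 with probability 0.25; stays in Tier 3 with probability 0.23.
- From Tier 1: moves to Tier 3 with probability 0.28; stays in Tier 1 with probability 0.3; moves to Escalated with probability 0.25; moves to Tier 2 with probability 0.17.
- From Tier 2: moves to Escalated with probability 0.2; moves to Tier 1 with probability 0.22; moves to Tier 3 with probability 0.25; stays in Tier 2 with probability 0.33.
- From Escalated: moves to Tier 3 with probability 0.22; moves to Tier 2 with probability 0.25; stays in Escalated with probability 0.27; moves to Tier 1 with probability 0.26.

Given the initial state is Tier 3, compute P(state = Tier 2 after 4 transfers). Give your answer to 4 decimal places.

Propagate the distribution vector 4 transfers from Tier 3.
After 0 transfers: (1.0000, 0.0000, 0.0000, 0.0000)
After 1 transfer: (0.2300, 0.3000, 0.2500, 0.2200)
After 2 transfers: (0.2478, 0.2712, 0.2460, 0.2350)
After 3 transfers: (0.2461, 0.2709, 0.2480, 0.2350)
After 4 transfers: (0.2462, 0.2708, 0.2482, 0.2349)
P(in Tier 2 after 4 transfers) = 0.2482

0.2482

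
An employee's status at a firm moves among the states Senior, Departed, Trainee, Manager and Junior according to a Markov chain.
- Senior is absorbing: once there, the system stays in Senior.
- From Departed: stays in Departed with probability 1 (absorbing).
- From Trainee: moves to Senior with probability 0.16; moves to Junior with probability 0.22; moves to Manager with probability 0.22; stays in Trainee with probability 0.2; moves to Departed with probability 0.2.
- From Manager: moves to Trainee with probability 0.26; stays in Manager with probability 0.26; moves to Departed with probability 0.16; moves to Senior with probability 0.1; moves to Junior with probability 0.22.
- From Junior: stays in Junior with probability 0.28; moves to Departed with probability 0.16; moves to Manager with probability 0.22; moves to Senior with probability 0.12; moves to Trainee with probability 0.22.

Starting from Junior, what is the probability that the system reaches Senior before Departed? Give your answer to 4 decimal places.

Let h(s) be the probability of absorption at Senior starting from transient state s. Then h(Senior) = 1 and h(Departed) = 0. By first-step analysis:
h(Trainee) = 0.16·1 + 0.2·0 + 0.2·h(Trainee) + 0.22·h(Manager) + 0.22·h(Junior)
h(Manager) = 0.1·1 + 0.16·0 + 0.26·h(Trainee) + 0.26·h(Manager) + 0.22·h(Junior)
h(Junior) = 0.12·1 + 0.16·0 + 0.22·h(Trainee) + 0.22·h(Manager) + 0.28·h(Junior)
Solving: h(Trainee) = 0.4300, h(Manager) = 0.4123, h(Junior) = 0.4240.
Starting from Junior, the probability is 0.4240.

0.4240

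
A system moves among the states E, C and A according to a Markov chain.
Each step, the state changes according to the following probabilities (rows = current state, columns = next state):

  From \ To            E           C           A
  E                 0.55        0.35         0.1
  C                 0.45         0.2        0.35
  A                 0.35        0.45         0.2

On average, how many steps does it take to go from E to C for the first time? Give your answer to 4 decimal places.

2.7692

Let t(s) be the expected number of steps to first reach C from state s, with t(C) = 0. Conditioning on the first step:
t(E) = 1 + 0.55·t(E) + 0.1·t(A)
t(A) = 1 + 0.35·t(E) + 0.2·t(A)
Solving: t(E) = 2.7692, t(A) = 2.4615.
Expected steps from E to C: 2.7692.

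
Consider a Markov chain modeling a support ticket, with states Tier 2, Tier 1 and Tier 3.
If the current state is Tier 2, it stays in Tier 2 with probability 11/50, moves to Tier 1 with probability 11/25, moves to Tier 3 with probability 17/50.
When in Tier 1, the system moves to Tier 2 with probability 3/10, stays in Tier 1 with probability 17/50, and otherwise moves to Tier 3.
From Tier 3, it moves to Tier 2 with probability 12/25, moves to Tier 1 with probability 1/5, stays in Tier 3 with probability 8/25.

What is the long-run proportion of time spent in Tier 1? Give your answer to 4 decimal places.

Let the stationary distribution be π with π = πP and π_1 + π_2 + π_3 = 1.
π_1 = 0.22·π_1 + 0.3·π_2 + 0.48·π_3
π_2 = 0.44·π_1 + 0.34·π_2 + 0.2·π_3
Solving with the normalization constraint gives π = (0.3344, 0.3259, 0.3397).
So the stationary probability of Tier 1 is 0.3259.

0.3259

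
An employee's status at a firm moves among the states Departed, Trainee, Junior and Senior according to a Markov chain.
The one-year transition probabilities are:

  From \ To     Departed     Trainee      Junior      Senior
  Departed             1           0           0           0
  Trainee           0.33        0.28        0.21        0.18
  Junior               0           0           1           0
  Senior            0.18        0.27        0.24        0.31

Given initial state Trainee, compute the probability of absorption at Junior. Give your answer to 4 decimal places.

Let h(s) be the probability of absorption at Junior starting from transient state s. Then h(Junior) = 1 and h(Departed) = 0. By first-step analysis:
h(Trainee) = 0.33·0 + 0.28·h(Trainee) + 0.21·1 + 0.18·h(Senior)
h(Senior) = 0.18·0 + 0.27·h(Trainee) + 0.24·1 + 0.31·h(Senior)
Solving: h(Trainee) = 0.4197, h(Senior) = 0.5120.
Starting from Trainee, the probability is 0.4197.

0.4197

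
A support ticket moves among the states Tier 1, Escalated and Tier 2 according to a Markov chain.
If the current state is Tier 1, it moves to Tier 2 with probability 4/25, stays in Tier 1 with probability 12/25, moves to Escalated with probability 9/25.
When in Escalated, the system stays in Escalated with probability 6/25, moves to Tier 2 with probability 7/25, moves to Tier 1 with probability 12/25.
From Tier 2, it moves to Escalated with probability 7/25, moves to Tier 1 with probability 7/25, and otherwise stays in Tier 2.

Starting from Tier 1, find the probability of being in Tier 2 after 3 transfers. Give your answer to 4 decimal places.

0.2659

Propagate the distribution vector 3 transfers from Tier 1.
After 0 transfers: (1.0000, 0.0000, 0.0000)
After 1 transfer: (0.4800, 0.3600, 0.1600)
After 2 transfers: (0.4480, 0.3040, 0.2480)
After 3 transfers: (0.4304, 0.3037, 0.2659)
P(in Tier 2 after 3 transfers) = 0.2659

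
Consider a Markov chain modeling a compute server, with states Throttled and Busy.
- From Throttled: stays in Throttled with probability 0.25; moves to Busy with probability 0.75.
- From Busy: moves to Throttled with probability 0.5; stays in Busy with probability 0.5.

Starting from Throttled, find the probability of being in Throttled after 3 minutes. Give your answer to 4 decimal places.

0.3906

Propagate the distribution vector 3 minutes from Throttled.
After 0 minutes: (1.0000, 0.0000)
After 1 minute: (0.2500, 0.7500)
After 2 minutes: (0.4375, 0.5625)
After 3 minutes: (0.3906, 0.6094)
P(in Throttled after 3 minutes) = 0.3906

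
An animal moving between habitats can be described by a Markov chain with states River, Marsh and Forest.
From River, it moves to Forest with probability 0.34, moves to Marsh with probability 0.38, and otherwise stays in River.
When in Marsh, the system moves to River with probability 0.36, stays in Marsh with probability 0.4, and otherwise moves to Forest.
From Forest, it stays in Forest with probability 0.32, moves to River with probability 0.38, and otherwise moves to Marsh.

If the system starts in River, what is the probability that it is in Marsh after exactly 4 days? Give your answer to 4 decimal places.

Propagate the distribution vector 4 days from River.
After 0 days: (1.0000, 0.0000, 0.0000)
After 1 day: (0.2800, 0.3800, 0.3400)
After 2 days: (0.3444, 0.3604, 0.2952)
After 3 days: (0.3384, 0.3636, 0.2981)
After 4 days: (0.3389, 0.3634, 0.2977)
P(in Marsh after 4 days) = 0.3634

0.3634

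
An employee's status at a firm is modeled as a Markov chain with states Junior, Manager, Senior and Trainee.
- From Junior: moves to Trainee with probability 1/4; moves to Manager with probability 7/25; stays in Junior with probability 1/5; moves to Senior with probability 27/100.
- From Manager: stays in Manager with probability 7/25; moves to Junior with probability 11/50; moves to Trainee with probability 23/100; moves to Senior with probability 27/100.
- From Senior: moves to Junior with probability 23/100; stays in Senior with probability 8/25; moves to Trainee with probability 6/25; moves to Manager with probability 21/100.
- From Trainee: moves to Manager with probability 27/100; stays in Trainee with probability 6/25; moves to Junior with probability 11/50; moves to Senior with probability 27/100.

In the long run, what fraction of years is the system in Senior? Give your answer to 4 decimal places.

0.2842

Let the stationary distribution be π with π = πP and π_1 + π_2 + π_3 + π_4 = 1.
π_1 = 0.2·π_1 + 0.22·π_2 + 0.23·π_3 + 0.22·π_4
π_2 = 0.28·π_1 + 0.28·π_2 + 0.21·π_3 + 0.27·π_4
π_3 = 0.27·π_1 + 0.27·π_2 + 0.32·π_3 + 0.27·π_4
Solving with the normalization constraint gives π = (0.2185, 0.2577, 0.2842, 0.2396).
So the stationary probability of Senior is 0.2842.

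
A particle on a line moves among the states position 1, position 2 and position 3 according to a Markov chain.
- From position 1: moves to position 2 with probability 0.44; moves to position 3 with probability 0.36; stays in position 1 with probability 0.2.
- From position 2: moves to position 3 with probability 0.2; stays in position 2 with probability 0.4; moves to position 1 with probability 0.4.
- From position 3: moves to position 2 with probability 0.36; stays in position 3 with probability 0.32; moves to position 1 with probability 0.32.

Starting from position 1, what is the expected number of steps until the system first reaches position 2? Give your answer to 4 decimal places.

2.4254

Let t(s) be the expected number of steps to first reach position 2 from state s, with t(position 2) = 0. Conditioning on the first step:
t(position 1) = 1 + 0.2·t(position 1) + 0.36·t(position 3)
t(position 3) = 1 + 0.32·t(position 1) + 0.32·t(position 3)
Solving: t(position 1) = 2.4254, t(position 3) = 2.6119.
Expected steps from position 1 to position 2: 2.4254.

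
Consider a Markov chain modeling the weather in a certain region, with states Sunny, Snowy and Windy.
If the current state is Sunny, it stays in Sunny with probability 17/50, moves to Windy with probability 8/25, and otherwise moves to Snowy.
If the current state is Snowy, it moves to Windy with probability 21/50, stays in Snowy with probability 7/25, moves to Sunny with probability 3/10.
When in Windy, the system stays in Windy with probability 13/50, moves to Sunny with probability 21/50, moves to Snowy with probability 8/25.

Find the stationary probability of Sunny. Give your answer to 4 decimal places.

0.3539

Let the stationary distribution be π with π = πP and π_1 + π_2 + π_3 = 1.
π_1 = 0.34·π_1 + 0.3·π_2 + 0.42·π_3
π_2 = 0.34·π_1 + 0.28·π_2 + 0.32·π_3
Solving with the normalization constraint gives π = (0.3539, 0.3145, 0.3316).
So the stationary probability of Sunny is 0.3539.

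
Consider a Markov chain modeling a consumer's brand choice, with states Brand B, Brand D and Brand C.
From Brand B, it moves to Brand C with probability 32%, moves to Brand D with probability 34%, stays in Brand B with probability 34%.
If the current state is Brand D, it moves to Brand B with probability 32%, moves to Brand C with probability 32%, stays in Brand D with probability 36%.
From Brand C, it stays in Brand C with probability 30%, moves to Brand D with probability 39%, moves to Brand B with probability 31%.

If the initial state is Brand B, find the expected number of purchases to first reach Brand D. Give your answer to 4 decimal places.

2.8115

Let t(s) be the expected number of purchases to first reach Brand D from state s, with t(Brand D) = 0. Conditioning on the first purchase:
t(Brand B) = 1 + 0.34·t(Brand B) + 0.32·t(Brand C)
t(Brand C) = 1 + 0.31·t(Brand B) + 0.3·t(Brand C)
Solving: t(Brand B) = 2.8115, t(Brand C) = 2.6736.
Expected purchases from Brand B to Brand D: 2.8115.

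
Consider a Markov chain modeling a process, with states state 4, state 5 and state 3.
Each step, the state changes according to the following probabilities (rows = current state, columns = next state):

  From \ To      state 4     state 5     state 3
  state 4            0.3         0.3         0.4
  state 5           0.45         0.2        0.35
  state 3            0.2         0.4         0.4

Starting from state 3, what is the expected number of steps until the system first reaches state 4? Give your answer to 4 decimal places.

Let t(s) be the expected number of steps to first reach state 4 from state s, with t(state 4) = 0. Conditioning on the first step:
t(state 5) = 1 + 0.2·t(state 5) + 0.35·t(state 3)
t(state 3) = 1 + 0.4·t(state 5) + 0.4·t(state 3)
Solving: t(state 5) = 2.7941, t(state 3) = 3.5294.
Expected steps from state 3 to state 4: 3.5294.

3.5294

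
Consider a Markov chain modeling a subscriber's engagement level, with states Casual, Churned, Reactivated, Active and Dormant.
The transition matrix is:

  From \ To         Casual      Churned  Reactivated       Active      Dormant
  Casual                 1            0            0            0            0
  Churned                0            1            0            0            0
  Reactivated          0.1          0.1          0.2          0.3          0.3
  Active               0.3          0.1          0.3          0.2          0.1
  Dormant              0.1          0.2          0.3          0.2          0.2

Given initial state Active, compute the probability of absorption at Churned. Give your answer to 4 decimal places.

Let h(s) be the probability of absorption at Churned starting from transient state s. Then h(Churned) = 1 and h(Casual) = 0. By first-step analysis:
h(Reactivated) = 0.1·0 + 0.1·1 + 0.2·h(Reactivated) + 0.3·h(Active) + 0.3·h(Dormant)
h(Active) = 0.3·0 + 0.1·1 + 0.3·h(Reactivated) + 0.2·h(Active) + 0.1·h(Dormant)
h(Dormant) = 0.1·0 + 0.2·1 + 0.3·h(Reactivated) + 0.2·h(Active) + 0.2·h(Dormant)
Solving: h(Reactivated) = 0.4492, h(Active) = 0.3569, h(Dormant) = 0.5077.
Starting from Active, the probability is 0.3569.

0.3569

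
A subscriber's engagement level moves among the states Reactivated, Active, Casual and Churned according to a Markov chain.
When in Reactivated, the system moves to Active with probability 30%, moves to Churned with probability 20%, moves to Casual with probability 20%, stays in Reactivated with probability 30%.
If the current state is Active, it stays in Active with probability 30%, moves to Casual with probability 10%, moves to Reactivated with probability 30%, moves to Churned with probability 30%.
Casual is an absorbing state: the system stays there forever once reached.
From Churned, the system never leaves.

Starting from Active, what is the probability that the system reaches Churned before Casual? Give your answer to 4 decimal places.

Let h(s) be the probability of absorption at Churned starting from transient state s. Then h(Churned) = 1 and h(Casual) = 0. By first-step analysis:
h(Reactivated) = 0.3·h(Reactivated) + 0.3·h(Active) + 0.2·0 + 0.2·1
h(Active) = 0.3·h(Reactivated) + 0.3·h(Active) + 0.1·0 + 0.3·1
Solving: h(Reactivated) = 0.5750, h(Active) = 0.6750.
Starting from Active, the probability is 0.6750.

0.6750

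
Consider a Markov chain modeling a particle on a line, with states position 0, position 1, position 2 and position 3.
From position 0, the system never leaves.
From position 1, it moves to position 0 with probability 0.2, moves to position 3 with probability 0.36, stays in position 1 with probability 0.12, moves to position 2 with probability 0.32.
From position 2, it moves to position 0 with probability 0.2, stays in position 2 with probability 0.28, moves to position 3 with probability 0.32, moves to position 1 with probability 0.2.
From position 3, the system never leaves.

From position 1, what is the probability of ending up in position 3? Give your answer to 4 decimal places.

Let h(s) be the probability of absorption at position 3 starting from transient state s. Then h(position 3) = 1 and h(position 0) = 0. By first-step analysis:
h(position 1) = 0.2·0 + 0.12·h(position 1) + 0.32·h(position 2) + 0.36·1
h(position 2) = 0.2·0 + 0.2·h(position 1) + 0.28·h(position 2) + 0.32·1
Solving: h(position 1) = 0.6348, h(position 2) = 0.6208.
Starting from position 1, the probability is 0.6348.

0.6348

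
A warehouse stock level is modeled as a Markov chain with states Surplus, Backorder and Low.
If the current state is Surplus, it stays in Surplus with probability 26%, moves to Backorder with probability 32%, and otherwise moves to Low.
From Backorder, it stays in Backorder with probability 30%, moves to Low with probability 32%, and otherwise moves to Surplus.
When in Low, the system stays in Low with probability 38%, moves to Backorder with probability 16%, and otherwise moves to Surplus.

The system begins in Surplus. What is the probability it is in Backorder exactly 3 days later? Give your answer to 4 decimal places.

0.2557

Propagate the distribution vector 3 days from Surplus.
After 0 days: (1.0000, 0.0000, 0.0000)
After 1 day: (0.2600, 0.3200, 0.4200)
After 2 days: (0.3824, 0.2464, 0.3712)
After 3 days: (0.3638, 0.2557, 0.3805)
P(in Backorder after 3 days) = 0.2557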